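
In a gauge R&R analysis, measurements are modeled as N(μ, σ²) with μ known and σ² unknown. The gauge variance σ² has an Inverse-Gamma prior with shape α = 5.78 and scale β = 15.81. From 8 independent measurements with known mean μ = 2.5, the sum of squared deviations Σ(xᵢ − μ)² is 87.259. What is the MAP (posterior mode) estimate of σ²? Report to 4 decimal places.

5.5139

With known mean μ and an Inverse-Gamma(α, β) prior on σ², the Normal likelihood is conjugate: posterior is Inv-Gamma(α + n/2, β + Σ(xᵢ−μ)²/2).
Posterior: Inv-Gamma(5.78 + 8/2, 15.81 + 87.259/2) = Inv-Gamma(9.78, 59.4395).
Mode = β/(α+1) = 59.4395/10.78 = 5.5139.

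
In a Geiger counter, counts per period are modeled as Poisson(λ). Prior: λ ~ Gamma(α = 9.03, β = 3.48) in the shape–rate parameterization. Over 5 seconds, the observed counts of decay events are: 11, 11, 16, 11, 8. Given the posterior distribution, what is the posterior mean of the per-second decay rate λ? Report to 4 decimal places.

7.7866

With a Gamma(shape α, rate β) prior, the Poisson likelihood is conjugate: the posterior is Gamma(α + ΣXᵢ, β + n).
Sum of counts S = 57 over n = 5 seconds.
Posterior: Gamma(α+S, β+n) = Gamma(9.03+57, 3.48+5) = Gamma(66.03, 8.48).
Posterior mean = α/β = 66.03/8.48 = 7.7866.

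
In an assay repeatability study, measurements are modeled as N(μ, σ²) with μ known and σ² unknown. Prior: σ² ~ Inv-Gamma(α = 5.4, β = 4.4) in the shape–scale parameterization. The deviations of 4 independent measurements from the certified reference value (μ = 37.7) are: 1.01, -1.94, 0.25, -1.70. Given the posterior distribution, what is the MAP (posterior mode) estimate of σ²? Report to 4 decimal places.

0.9843

With known mean μ and an Inverse-Gamma(α, β) prior on σ², the Normal likelihood is conjugate: posterior is Inv-Gamma(α + n/2, β + Σ(xᵢ−μ)²/2).
Σ(xᵢ−μ)² = (1.01)² + (-1.94)² + (0.25)² + (-1.70)² = 7.7362.
Posterior: Inv-Gamma(5.4 + 4/2, 4.4 + 7.7362/2) = Inv-Gamma(7.40, 8.26810).
Mode = β/(α+1) = 8.26810/8.40 = 0.9843.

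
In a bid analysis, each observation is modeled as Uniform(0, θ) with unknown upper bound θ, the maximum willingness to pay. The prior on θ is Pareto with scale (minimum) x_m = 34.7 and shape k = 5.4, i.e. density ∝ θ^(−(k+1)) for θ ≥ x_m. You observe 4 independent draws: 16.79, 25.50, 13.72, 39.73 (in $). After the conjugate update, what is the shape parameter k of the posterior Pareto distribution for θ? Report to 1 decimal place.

9.4

A Pareto(scale x_m, shape k) prior on the upper bound θ of Uniform(0, θ) is conjugate: posterior is Pareto(max(x_m, max xᵢ), k + n).
Sample maximum = 39.73; prior scale x_m = 34.7 → posterior scale = max = 39.73.
Posterior shape = 5.4 + 4 = 9.4.
Posterior shape k = 9.4.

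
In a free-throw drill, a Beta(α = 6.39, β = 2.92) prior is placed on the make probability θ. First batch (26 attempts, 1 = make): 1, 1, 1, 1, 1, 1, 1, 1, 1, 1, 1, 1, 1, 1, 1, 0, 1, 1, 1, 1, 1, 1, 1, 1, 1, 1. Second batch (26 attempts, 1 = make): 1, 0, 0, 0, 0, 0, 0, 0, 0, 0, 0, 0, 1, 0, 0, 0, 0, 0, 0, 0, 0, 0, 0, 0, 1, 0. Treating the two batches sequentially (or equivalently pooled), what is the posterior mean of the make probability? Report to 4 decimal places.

0.5609

The Beta prior is conjugate to a Binomial/Bernoulli likelihood; the update adds successes to α and failures to β.
After batch 1: Beta(6.39+25, 2.92+1) = Beta(31.39, 3.92).
After batch 2: Beta(31.39+3, 3.92+23) = Beta(34.39, 26.92).
Posterior mean = α/(α+β) = 34.39/61.31 = 0.5609.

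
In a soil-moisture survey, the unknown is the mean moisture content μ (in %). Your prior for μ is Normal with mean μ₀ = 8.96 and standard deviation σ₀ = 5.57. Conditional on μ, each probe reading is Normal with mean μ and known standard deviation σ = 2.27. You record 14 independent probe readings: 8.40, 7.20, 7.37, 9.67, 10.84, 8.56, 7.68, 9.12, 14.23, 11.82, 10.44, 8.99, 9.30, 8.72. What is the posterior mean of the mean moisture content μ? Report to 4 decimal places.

9.4471

For Normal data with known variance σ², a Normal(μ₀, σ₀²) prior on μ is conjugate. Posterior precision = 1/σ₀² + n/σ²; posterior mean is the precision-weighted average of μ₀ and x̄.
Σxᵢ = 8.40 + 7.20 + 7.37 + 9.67 + 10.84 + 8.56 + 7.68 + 9.12 + 14.23 + 11.82 + 10.44 + 8.99 + 9.30 + 8.72 = 132.34, so n·x̄ = 132.34.
σ₀² = 5.57² = 31.0249, σ² = 2.27² = 5.1529; σ² + n·σ₀² = 5.1529 + 14·31.0249 = 439.5015.
Posterior mean = (μ₀/σ₀² + n·x̄/σ²)/(1/σ₀² + n/σ²) = (σ²·μ₀ + σ₀²·n·x̄)/(σ² + n·σ₀²) = (5.1529·8.96 + 31.0249·132.34)/439.5015 = 4152.00525/439.5015 = 9.4471.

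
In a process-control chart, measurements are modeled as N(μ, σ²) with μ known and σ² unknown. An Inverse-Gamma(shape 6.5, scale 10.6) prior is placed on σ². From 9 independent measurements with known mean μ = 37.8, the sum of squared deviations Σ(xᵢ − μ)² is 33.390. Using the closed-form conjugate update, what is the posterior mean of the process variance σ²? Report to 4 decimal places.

With known mean μ and an Inverse-Gamma(α, β) prior on σ², the Normal likelihood is conjugate: posterior is Inv-Gamma(α + n/2, β + Σ(xᵢ−μ)²/2).
Posterior: Inv-Gamma(6.5 + 9/2, 10.6 + 33.390/2) = Inv-Gamma(11.00, 27.2950).
E[σ²|data] = β/(α−1) = 27.2950/10.00 = 2.7295.

2.7295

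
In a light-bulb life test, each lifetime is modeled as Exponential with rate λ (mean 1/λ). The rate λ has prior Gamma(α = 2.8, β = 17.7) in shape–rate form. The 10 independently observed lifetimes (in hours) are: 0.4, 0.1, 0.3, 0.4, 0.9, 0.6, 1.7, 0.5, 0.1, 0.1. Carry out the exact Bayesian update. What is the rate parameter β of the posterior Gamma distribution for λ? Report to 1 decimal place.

With a Gamma(shape α, rate β) prior on the exponential rate λ, the posterior after n observations with total T = Σxᵢ is Gamma(α+n, β+T).
Sum of observations T = 5.1 hours; n = 10.
Posterior: Gamma(2.8+10, 17.7+5.1) = Gamma(12.8, 22.8).
Posterior β = 22.8.

22.8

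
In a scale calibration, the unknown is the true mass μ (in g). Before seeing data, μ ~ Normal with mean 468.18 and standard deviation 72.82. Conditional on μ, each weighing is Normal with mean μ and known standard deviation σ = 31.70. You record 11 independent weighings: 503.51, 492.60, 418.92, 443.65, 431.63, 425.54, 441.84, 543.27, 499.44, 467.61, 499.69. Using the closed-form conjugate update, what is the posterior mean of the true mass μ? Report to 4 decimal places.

For Normal data with known variance σ², a Normal(μ₀, σ₀²) prior on μ is conjugate. Posterior precision = 1/σ₀² + n/σ²; posterior mean is the precision-weighted average of μ₀ and x̄.
Σxᵢ = 503.51 + 492.60 + 418.92 + 443.65 + 431.63 + 425.54 + 441.84 + 543.27 + 499.44 + 467.61 + 499.69 = 5167.7, so n·x̄ = 5167.7.
σ₀² = 72.82² = 5302.7524, σ² = 31.70² = 1004.89; σ² + n·σ₀² = 1004.89 + 11·5302.7524 = 59335.1664.
Posterior mean = (μ₀/σ₀² + n·x̄/σ²)/(1/σ₀² + n/σ²) = (σ²·μ₀ + σ₀²·n·x̄)/(σ² + n·σ₀²) = (1004.89·468.18 + 5302.7524·5167.7)/59335.1664 = 27873502.97768/59335.1664 = 469.7636.

469.7636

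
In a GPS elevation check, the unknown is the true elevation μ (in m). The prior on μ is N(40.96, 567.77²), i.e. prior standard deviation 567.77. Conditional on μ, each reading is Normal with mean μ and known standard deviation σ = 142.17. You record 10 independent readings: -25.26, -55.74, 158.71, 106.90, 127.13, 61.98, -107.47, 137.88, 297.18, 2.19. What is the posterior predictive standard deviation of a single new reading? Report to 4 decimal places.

For Normal data with known variance σ², a Normal(μ₀, σ₀²) prior on μ is conjugate. Posterior precision = 1/σ₀² + n/σ²; posterior mean is the precision-weighted average of μ₀ and x̄.
σ₀² = 567.77² = 322362.7729, σ² = 142.17² = 20212.3089; σ² + n·σ₀² = 20212.3089 + 10·322362.7729 = 3243840.0379.
Posterior precision = 1/σ₀² + n/σ² = 1/322362.7729 + 10/20212.3089 = (σ² + n·σ₀²)/(σ₀²σ²) = 3243840.0379/(322362.7729·20212.3089); posterior variance σₙ² = σ₀²σ²/(σ² + n·σ₀²) = 322362.7729·20212.3089/3243840.0379 = 2008.636637.
Predictive variance for one new observation = σₙ² + σ² = 322362.7729·20212.3089/3243840.0379 + 20212.3089 = σ²·(σ₀² + 3243840.0379)/3243840.0379 = 20212.3089·3566202.8108/3243840.0379 = 22220.945537; SD = √(20212.3089·3566202.8108/3243840.0379) = 149.0669.

149.0669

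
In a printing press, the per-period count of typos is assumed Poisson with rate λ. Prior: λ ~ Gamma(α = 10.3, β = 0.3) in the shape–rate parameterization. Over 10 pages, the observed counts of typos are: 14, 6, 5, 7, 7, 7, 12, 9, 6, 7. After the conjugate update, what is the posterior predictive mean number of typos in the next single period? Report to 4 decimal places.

8.7670

With a Gamma(shape α, rate β) prior, the Poisson likelihood is conjugate: the posterior is Gamma(α + ΣXᵢ, β + n).
Sum of counts S = 80 over n = 10 pages.
Posterior: Gamma(α+S, β+n) = Gamma(10.3+80, 0.3+10) = Gamma(90.3, 10.3).
The predictive distribution for one future period is NegBinom with mean α/β = 8.7670.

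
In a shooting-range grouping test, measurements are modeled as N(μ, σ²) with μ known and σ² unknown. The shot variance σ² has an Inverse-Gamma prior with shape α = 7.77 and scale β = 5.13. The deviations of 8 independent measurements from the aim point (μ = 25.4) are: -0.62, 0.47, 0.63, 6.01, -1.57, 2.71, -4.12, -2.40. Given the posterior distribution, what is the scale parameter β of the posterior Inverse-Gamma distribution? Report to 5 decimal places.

39.96285

With known mean μ and an Inverse-Gamma(α, β) prior on σ², the Normal likelihood is conjugate: posterior is Inv-Gamma(α + n/2, β + Σ(xᵢ−μ)²/2).
Σ(xᵢ−μ)² = (-0.62)² + (0.47)² + (0.63)² + (6.01)² + (-1.57)² + (2.71)² + (-4.12)² + (-2.40)² = 69.6657.
Posterior: Inv-Gamma(7.77 + 8/2, 5.13 + 69.6657/2) = Inv-Gamma(11.77, 39.96285).
Posterior β = 39.96285.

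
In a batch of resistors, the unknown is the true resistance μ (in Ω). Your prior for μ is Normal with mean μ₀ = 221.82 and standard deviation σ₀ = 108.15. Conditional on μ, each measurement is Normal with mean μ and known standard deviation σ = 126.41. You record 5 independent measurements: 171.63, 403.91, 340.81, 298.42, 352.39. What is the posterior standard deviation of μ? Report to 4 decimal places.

For Normal data with known variance σ², a Normal(μ₀, σ₀²) prior on μ is conjugate. Posterior precision = 1/σ₀² + n/σ²; posterior mean is the precision-weighted average of μ₀ and x̄.
σ₀² = 108.15² = 11696.4225, σ² = 126.41² = 15979.4881; σ² + n·σ₀² = 15979.4881 + 5·11696.4225 = 74461.6006.
Posterior precision = 1/σ₀² + n/σ² = 1/11696.4225 + 5/15979.4881 = (σ² + n·σ₀²)/(σ₀²σ²) = 74461.6006/(11696.4225·15979.4881); posterior variance σₙ² = σ₀²σ²/(σ² + n·σ₀²) = 11696.4225·15979.4881/74461.6006 = 2510.056763.
Posterior SD = √σₙ² = √(11696.4225·15979.4881/74461.6006) = 50.1005.

50.1005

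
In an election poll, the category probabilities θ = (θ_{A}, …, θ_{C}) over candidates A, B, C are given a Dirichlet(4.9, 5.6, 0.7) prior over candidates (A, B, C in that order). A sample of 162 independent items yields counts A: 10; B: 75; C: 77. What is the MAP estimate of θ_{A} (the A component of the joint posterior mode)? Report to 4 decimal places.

0.0817

The Dirichlet prior is conjugate to the Multinomial likelihood: each posterior αⱼ = prior αⱼ + observed count nⱼ.
Posterior concentration: (14.9, 80.6, 77.7), total = 173.2.
Joint mode component: (α_{A}−1)/(Σα−K) = 13.9/170.2 = 0.0817.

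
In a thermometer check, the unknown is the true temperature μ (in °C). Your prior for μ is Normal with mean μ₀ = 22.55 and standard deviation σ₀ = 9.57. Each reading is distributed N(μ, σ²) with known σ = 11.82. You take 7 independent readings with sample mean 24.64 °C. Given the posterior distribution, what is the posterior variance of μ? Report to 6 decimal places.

For Normal data with known variance σ², a Normal(μ₀, σ₀²) prior on μ is conjugate. Posterior precision = 1/σ₀² + n/σ²; posterior mean is the precision-weighted average of μ₀ and x̄.
σ₀² = 9.57² = 91.5849, σ² = 11.82² = 139.7124; σ² + n·σ₀² = 139.7124 + 7·91.5849 = 780.8067.
Posterior precision = 1/σ₀² + n/σ² = 1/91.5849 + 7/139.7124 = (σ² + n·σ₀²)/(σ₀²σ²) = 780.8067/(91.5849·139.7124); posterior variance σₙ² = σ₀²σ²/(σ² + n·σ₀²) = 91.5849·139.7124/780.8067 = 16.387598.

16.387598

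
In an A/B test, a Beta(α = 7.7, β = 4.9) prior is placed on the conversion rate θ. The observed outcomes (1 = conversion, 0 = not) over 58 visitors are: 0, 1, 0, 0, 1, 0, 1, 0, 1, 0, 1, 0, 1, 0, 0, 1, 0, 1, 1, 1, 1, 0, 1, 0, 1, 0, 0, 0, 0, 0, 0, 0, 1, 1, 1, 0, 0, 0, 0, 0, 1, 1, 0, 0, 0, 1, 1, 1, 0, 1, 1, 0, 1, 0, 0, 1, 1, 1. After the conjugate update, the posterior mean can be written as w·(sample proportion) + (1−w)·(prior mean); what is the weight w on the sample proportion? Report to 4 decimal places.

The Beta prior is conjugate to a Binomial/Bernoulli likelihood; the update adds successes to α and failures to β.
Posterior mean = (α₀+k)/(α₀+β₀+n) = [n/(α₀+β₀+n)]·(k/n) + [(α₀+β₀)/(α₀+β₀+n)]·α₀/(α₀+β₀), so only n and the prior enter the weight.
The weight on the data is w = n/(α₀+β₀+n) = 58/(7.7+4.9+58) = 58/70.6 = 0.8215.

0.8215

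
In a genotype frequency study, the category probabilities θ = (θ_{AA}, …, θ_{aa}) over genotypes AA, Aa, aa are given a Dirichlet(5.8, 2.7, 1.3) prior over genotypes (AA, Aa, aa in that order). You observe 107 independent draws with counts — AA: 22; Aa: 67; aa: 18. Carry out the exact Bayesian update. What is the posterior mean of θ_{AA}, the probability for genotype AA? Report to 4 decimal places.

0.2380

The Dirichlet prior is conjugate to the Multinomial likelihood: each posterior αⱼ = prior αⱼ + observed count nⱼ.
Posterior concentration: (27.8, 69.7, 19.3), total = 116.8.
E[θ_{AA}|data] = α_{AA}/Σα = 27.8/116.8 = 0.2380.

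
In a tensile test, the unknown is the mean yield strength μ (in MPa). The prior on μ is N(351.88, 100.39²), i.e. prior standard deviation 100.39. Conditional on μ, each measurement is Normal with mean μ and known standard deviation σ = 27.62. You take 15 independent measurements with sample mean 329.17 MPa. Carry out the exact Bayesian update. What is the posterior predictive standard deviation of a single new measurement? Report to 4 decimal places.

28.5213

For Normal data with known variance σ², a Normal(μ₀, σ₀²) prior on μ is conjugate. Posterior precision = 1/σ₀² + n/σ²; posterior mean is the precision-weighted average of μ₀ and x̄.
σ₀² = 100.39² = 10078.1521, σ² = 27.62² = 762.8644; σ² + n·σ₀² = 762.8644 + 15·10078.1521 = 151935.1459.
Posterior precision = 1/σ₀² + n/σ² = 1/10078.1521 + 15/762.8644 = (σ² + n·σ₀²)/(σ₀²σ²) = 151935.1459/(10078.1521·762.8644); posterior variance σₙ² = σ₀²σ²/(σ² + n·σ₀²) = 10078.1521·762.8644/151935.1459 = 50.602271.
Predictive variance for one new observation = σₙ² + σ² = 10078.1521·762.8644/151935.1459 + 762.8644 = σ²·(σ₀² + 151935.1459)/151935.1459 = 762.8644·162013.298/151935.1459 = 813.466671; SD = √(762.8644·162013.298/151935.1459) = 28.5213.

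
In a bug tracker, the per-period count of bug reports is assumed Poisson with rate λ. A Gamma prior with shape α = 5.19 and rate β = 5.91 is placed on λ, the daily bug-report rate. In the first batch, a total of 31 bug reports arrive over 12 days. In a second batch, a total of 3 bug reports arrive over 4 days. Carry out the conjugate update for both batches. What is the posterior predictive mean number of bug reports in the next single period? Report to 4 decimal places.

1.7887

With a Gamma(shape α, rate β) prior, the Poisson likelihood is conjugate: the posterior is Gamma(α + ΣXᵢ, β + n).
After batch 1: Gamma(α+S, β+n) = Gamma(5.19+31, 5.91+12) = Gamma(36.19, 17.91).
After batch 2: Gamma(α+S, β+n) = Gamma(36.19+3, 17.91+4) = Gamma(39.19, 21.91).
The predictive distribution for one future period is NegBinom with mean α/β = 1.7887.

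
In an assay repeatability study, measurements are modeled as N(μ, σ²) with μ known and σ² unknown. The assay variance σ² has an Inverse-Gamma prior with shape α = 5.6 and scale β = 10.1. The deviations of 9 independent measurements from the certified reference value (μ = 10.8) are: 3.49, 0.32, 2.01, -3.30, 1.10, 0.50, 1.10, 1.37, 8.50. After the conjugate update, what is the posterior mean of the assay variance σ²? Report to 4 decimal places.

6.8247

With known mean μ and an Inverse-Gamma(α, β) prior on σ², the Normal likelihood is conjugate: posterior is Inv-Gamma(α + n/2, β + Σ(xᵢ−μ)²/2).
Σ(xᵢ−μ)² = (3.49)² + (0.32)² + (2.01)² + (-3.30)² + (1.10)² + (0.50)² + (1.10)² + (1.37)² + (8.50)² = 104.0095.
Posterior: Inv-Gamma(5.6 + 9/2, 10.1 + 104.0095/2) = Inv-Gamma(10.10, 62.10475).
E[σ²|data] = β/(α−1) = 62.10475/9.10 = 6.8247.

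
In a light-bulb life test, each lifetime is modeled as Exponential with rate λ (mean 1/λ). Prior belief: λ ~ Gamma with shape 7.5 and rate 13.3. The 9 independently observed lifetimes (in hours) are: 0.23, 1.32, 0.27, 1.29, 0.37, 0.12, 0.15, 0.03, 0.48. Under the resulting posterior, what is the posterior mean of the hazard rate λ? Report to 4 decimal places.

With a Gamma(shape α, rate β) prior on the exponential rate λ, the posterior after n observations with total T = Σxᵢ is Gamma(α+n, β+T).
Sum of observations T = 4.26 hours; n = 9.
Posterior: Gamma(7.5+9, 13.3+4.26) = Gamma(16.5, 17.56).
Posterior mean of λ = α/β = 16.5/17.56 = 0.9396.

0.9396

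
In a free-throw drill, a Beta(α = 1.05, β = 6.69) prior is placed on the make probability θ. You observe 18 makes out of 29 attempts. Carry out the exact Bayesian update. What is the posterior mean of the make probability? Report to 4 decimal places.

The Beta prior is conjugate to a Binomial/Bernoulli likelihood; the update adds successes to α and failures to β.
Posterior: Beta(α+k, β+n−k) = Beta(1.05+18, 6.69+11) = Beta(19.05, 17.69).
Posterior mean = α/(α+β) = 19.05/36.74 = 0.5185.

0.5185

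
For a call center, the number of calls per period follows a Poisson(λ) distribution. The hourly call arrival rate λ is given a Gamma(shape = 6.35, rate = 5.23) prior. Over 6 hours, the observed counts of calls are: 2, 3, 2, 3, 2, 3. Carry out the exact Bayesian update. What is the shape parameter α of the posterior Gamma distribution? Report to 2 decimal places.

21.35

With a Gamma(shape α, rate β) prior, the Poisson likelihood is conjugate: the posterior is Gamma(α + ΣXᵢ, β + n).
Sum of counts S = 15 over n = 6 hours.
Posterior: Gamma(α+S, β+n) = Gamma(6.35+15, 5.23+6) = Gamma(21.35, 11.23).
Posterior α = 21.35.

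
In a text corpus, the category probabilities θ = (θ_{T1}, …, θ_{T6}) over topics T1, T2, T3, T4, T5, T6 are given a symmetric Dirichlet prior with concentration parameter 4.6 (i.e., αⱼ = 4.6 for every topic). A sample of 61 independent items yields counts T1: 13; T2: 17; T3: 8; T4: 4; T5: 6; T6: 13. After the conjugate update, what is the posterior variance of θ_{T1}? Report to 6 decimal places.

0.001777

The Dirichlet prior is conjugate to the Multinomial likelihood: each posterior αⱼ = prior αⱼ + observed count nⱼ.
Posterior concentration: (17.6, 21.6, 12.6, 8.6, 10.6, 17.6), total = 88.6.
Var[θ_j] = α_j(Σα−α_j)/((Σα)²(Σα+1)) = 17.6·71.0/(88.6²·89.6) = 0.001777.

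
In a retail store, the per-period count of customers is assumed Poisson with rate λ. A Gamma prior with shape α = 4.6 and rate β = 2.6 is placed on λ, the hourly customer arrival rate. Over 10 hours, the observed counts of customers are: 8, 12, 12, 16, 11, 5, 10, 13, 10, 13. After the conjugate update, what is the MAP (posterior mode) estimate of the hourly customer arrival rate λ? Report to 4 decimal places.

With a Gamma(shape α, rate β) prior, the Poisson likelihood is conjugate: the posterior is Gamma(α + ΣXᵢ, β + n).
Sum of counts S = 110 over n = 10 hours.
Posterior: Gamma(α+S, β+n) = Gamma(4.6+110, 2.6+10) = Gamma(114.6, 12.6).
Mode of Gamma(α,β) for α≥1 is (α−1)/β = 113.6/12.6 = 9.0159.

9.0159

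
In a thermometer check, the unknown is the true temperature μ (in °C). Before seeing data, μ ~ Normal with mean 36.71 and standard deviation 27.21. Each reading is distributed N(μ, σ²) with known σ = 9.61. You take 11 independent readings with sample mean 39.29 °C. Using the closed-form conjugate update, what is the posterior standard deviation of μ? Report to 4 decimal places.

2.8812

For Normal data with known variance σ², a Normal(μ₀, σ₀²) prior on μ is conjugate. Posterior precision = 1/σ₀² + n/σ²; posterior mean is the precision-weighted average of μ₀ and x̄.
σ₀² = 27.21² = 740.3841, σ² = 9.61² = 92.3521; σ² + n·σ₀² = 92.3521 + 11·740.3841 = 8236.5772.
Posterior precision = 1/σ₀² + n/σ² = 1/740.3841 + 11/92.3521 = (σ² + n·σ₀²)/(σ₀²σ²) = 8236.5772/(740.3841·92.3521); posterior variance σₙ² = σ₀²σ²/(σ² + n·σ₀²) = 740.3841·92.3521/8236.5772 = 8.301510.
Posterior SD = √σₙ² = √(740.3841·92.3521/8236.5772) = 2.8812.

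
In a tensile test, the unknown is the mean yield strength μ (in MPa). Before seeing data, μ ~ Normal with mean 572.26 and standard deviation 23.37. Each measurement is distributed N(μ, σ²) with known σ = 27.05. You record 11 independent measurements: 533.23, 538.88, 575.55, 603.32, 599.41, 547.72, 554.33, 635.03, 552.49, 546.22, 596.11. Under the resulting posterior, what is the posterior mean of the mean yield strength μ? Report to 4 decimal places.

571.2413

For Normal data with known variance σ², a Normal(μ₀, σ₀²) prior on μ is conjugate. Posterior precision = 1/σ₀² + n/σ²; posterior mean is the precision-weighted average of μ₀ and x̄.
Σxᵢ = 533.23 + 538.88 + 575.55 + 603.32 + 599.41 + 547.72 + 554.33 + 635.03 + 552.49 + 546.22 + 596.11 = 6282.29, so n·x̄ = 6282.29.
σ₀² = 23.37² = 546.1569, σ² = 27.05² = 731.7025; σ² + n·σ₀² = 731.7025 + 11·546.1569 = 6739.4284.
Posterior mean = (μ₀/σ₀² + n·x̄/σ²)/(1/σ₀² + n/σ²) = (σ²·μ₀ + σ₀²·n·x̄)/(σ² + n·σ₀²) = (731.7025·572.26 + 546.1569·6282.29)/6739.4284 = 3849840.103951/6739.4284 = 571.2413.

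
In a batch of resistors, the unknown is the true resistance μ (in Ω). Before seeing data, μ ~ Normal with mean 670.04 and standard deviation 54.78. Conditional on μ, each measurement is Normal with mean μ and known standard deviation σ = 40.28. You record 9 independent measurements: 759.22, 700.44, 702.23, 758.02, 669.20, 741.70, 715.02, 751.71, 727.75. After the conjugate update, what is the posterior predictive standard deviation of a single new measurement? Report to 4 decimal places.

42.3384

For Normal data with known variance σ², a Normal(μ₀, σ₀²) prior on μ is conjugate. Posterior precision = 1/σ₀² + n/σ²; posterior mean is the precision-weighted average of μ₀ and x̄.
σ₀² = 54.78² = 3000.8484, σ² = 40.28² = 1622.4784; σ² + n·σ₀² = 1622.4784 + 9·3000.8484 = 28630.114.
Posterior precision = 1/σ₀² + n/σ² = 1/3000.8484 + 9/1622.4784 = (σ² + n·σ₀²)/(σ₀²σ²) = 28630.114/(3000.8484·1622.4784); posterior variance σₙ² = σ₀²σ²/(σ² + n·σ₀²) = 3000.8484·1622.4784/28630.114 = 170.059110.
Predictive variance for one new observation = σₙ² + σ² = 3000.8484·1622.4784/28630.114 + 1622.4784 = σ²·(σ₀² + 28630.114)/28630.114 = 1622.4784·31630.9624/28630.114 = 1792.537510; SD = √(1622.4784·31630.9624/28630.114) = 42.3384.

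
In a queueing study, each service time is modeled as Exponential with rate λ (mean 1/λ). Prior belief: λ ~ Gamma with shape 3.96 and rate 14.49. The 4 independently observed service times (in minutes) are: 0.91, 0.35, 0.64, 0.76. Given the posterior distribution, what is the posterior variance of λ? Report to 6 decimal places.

With a Gamma(shape α, rate β) prior on the exponential rate λ, the posterior after n observations with total T = Σxᵢ is Gamma(α+n, β+T).
Sum of observations T = 2.66 minutes; n = 4.
Posterior: Gamma(3.96+4, 14.49+2.66) = Gamma(7.96, 17.15).
Var = α/β² = 0.027064.

0.027064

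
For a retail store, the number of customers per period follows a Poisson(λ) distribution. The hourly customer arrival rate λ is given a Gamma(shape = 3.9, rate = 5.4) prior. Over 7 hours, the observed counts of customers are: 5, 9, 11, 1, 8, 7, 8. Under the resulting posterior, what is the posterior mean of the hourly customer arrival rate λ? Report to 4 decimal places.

With a Gamma(shape α, rate β) prior, the Poisson likelihood is conjugate: the posterior is Gamma(α + ΣXᵢ, β + n).
Sum of counts S = 49 over n = 7 hours.
Posterior: Gamma(α+S, β+n) = Gamma(3.9+49, 5.4+7) = Gamma(52.9, 12.4).
Posterior mean = α/β = 52.9/12.4 = 4.2661.

4.2661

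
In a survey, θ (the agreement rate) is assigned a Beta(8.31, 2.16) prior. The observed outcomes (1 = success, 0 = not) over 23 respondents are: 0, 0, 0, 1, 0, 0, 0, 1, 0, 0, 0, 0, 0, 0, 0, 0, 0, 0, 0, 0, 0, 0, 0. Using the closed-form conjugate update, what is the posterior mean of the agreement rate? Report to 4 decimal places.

The Beta prior is conjugate to a Binomial/Bernoulli likelihood; the update adds successes to α and failures to β.
Posterior: Beta(α+k, β+n−k) = Beta(8.31+2, 2.16+21) = Beta(10.31, 23.16).
Posterior mean = α/(α+β) = 10.31/33.47 = 0.3080.

0.3080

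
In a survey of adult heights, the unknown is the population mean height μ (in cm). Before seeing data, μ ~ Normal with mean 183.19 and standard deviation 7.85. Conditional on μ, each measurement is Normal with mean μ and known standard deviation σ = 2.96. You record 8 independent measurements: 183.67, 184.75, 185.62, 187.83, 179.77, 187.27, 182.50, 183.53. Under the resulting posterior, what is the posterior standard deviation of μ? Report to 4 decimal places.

1.0373

For Normal data with known variance σ², a Normal(μ₀, σ₀²) prior on μ is conjugate. Posterior precision = 1/σ₀² + n/σ²; posterior mean is the precision-weighted average of μ₀ and x̄.
σ₀² = 7.85² = 61.6225, σ² = 2.96² = 8.7616; σ² + n·σ₀² = 8.7616 + 8·61.6225 = 501.7416.
Posterior precision = 1/σ₀² + n/σ² = 1/61.6225 + 8/8.7616 = (σ² + n·σ₀²)/(σ₀²σ²) = 501.7416/(61.6225·8.7616); posterior variance σₙ² = σ₀²σ²/(σ² + n·σ₀²) = 61.6225·8.7616/501.7416 = 1.076075.
Posterior SD = √σₙ² = √(61.6225·8.7616/501.7416) = 1.0373.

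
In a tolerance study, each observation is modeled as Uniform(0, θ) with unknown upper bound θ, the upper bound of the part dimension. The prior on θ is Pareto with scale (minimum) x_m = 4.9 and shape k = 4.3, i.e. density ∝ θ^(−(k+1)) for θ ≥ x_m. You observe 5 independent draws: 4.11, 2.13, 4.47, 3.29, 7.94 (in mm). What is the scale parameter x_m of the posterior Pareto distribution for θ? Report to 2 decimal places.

7.94

A Pareto(scale x_m, shape k) prior on the upper bound θ of Uniform(0, θ) is conjugate: posterior is Pareto(max(x_m, max xᵢ), k + n).
Sample maximum = 7.94; prior scale x_m = 4.9 → posterior scale = max = 7.94.
Posterior shape = 4.3 + 5 = 9.3.
Posterior scale x_m = 7.94.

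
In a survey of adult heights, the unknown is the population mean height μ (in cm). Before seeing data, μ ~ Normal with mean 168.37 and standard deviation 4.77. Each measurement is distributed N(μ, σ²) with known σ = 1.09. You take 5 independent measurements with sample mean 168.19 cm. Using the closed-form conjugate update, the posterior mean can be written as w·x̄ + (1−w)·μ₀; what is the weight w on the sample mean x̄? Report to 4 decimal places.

0.9897

For Normal data with known variance σ², a Normal(μ₀, σ₀²) prior on μ is conjugate. Posterior precision = 1/σ₀² + n/σ²; posterior mean is the precision-weighted average of μ₀ and x̄.
σ₀² = 4.77² = 22.7529, σ² = 1.09² = 1.1881. Prior precision 1/σ₀² = 1/22.7529; data precision n/σ² = 5/1.1881.
w = (n/σ²)/(1/σ₀² + n/σ²) = n·σ₀²/(σ² + n·σ₀²) = 5·22.7529/(1.1881 + 5·22.7529) = 113.7645/114.9526 = 0.9897.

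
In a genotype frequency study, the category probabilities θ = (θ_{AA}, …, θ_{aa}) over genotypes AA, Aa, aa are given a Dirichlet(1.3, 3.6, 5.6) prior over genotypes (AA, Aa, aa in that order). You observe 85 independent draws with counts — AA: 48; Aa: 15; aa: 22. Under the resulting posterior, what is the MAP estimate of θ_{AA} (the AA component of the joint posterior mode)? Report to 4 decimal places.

The Dirichlet prior is conjugate to the Multinomial likelihood: each posterior αⱼ = prior αⱼ + observed count nⱼ.
Posterior concentration: (49.3, 18.6, 27.6), total = 95.5.
Joint mode component: (α_{AA}−1)/(Σα−K) = 48.3/92.5 = 0.5222.

0.5222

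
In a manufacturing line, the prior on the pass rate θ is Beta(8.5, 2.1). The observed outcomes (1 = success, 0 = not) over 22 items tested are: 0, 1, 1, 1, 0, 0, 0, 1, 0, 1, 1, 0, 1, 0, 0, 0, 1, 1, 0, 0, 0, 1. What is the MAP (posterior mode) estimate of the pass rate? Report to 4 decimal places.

The Beta prior is conjugate to a Binomial/Bernoulli likelihood; the update adds successes to α and failures to β.
Posterior: Beta(α+k, β+n−k) = Beta(8.5+10, 2.1+12) = Beta(18.5, 14.1).
Mode of Beta(a,b) for a,b>1 is (a−1)/(a+b−2) = 17.5/30.6 = 0.5719.

0.5719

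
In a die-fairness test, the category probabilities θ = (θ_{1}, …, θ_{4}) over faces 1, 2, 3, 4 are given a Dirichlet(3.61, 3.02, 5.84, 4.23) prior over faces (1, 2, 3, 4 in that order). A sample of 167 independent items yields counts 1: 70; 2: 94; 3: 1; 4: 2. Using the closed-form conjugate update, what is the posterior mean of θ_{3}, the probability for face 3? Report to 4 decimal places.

The Dirichlet prior is conjugate to the Multinomial likelihood: each posterior αⱼ = prior αⱼ + observed count nⱼ.
Posterior concentration: (73.61, 97.02, 6.84, 6.23), total = 183.70.
E[θ_{3}|data] = α_{3}/Σα = 6.84/183.70 = 0.0372.

0.0372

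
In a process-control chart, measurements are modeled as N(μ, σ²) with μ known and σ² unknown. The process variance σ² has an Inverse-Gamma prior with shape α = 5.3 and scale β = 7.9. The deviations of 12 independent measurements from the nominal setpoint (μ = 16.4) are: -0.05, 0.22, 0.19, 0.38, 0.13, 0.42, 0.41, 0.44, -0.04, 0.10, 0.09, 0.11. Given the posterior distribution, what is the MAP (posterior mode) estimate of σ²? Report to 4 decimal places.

With known mean μ and an Inverse-Gamma(α, β) prior on σ², the Normal likelihood is conjugate: posterior is Inv-Gamma(α + n/2, β + Σ(xᵢ−μ)²/2).
Σ(xᵢ−μ)² = (-0.05)² + (0.22)² + (0.19)² + (0.38)² + (0.13)² + (0.42)² + (0.41)² + (0.44)² + (-0.04)² + (0.10)² + (0.09)² + (0.11)² = 0.8182.
Posterior: Inv-Gamma(5.3 + 12/2, 7.9 + 0.8182/2) = Inv-Gamma(11.30, 8.30910).
Mode = β/(α+1) = 8.30910/12.30 = 0.6755.

0.6755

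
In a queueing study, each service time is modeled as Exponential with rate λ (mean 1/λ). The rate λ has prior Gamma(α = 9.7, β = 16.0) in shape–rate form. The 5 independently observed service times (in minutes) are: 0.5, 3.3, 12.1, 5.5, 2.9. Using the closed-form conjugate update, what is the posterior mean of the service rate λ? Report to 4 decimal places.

0.3648

With a Gamma(shape α, rate β) prior on the exponential rate λ, the posterior after n observations with total T = Σxᵢ is Gamma(α+n, β+T).
Sum of observations T = 24.3 minutes; n = 5.
Posterior: Gamma(9.7+5, 16.0+24.3) = Gamma(14.7, 40.3).
Posterior mean of λ = α/β = 14.7/40.3 = 0.3648.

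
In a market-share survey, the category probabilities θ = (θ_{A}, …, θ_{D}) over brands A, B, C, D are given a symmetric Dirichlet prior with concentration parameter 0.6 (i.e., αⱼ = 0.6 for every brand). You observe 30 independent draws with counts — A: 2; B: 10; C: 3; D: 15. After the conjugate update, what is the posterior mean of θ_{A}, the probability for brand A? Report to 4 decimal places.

0.0802

The Dirichlet prior is conjugate to the Multinomial likelihood: each posterior αⱼ = prior αⱼ + observed count nⱼ.
Posterior concentration: (2.6, 10.6, 3.6, 15.6), total = 32.4.
E[θ_{A}|data] = α_{A}/Σα = 2.6/32.4 = 0.0802.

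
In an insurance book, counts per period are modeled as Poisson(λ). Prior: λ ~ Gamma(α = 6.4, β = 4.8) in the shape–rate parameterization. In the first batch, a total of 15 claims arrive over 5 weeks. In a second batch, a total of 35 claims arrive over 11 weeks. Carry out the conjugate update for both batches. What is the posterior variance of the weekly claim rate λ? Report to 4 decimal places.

With a Gamma(shape α, rate β) prior, the Poisson likelihood is conjugate: the posterior is Gamma(α + ΣXᵢ, β + n).
After batch 1: Gamma(α+S, β+n) = Gamma(6.4+15, 4.8+5) = Gamma(21.4, 9.8).
After batch 2: Gamma(α+S, β+n) = Gamma(21.4+35, 9.8+11) = Gamma(56.4, 20.8).
Var = α/β² = 56.4/20.8² = 0.1304.

0.1304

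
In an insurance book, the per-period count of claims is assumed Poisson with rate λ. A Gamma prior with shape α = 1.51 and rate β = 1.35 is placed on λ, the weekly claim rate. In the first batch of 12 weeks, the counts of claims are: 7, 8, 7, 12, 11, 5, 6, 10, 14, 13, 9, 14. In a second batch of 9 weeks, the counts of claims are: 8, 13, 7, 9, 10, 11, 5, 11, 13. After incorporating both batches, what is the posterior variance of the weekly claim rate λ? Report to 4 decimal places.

With a Gamma(shape α, rate β) prior, the Poisson likelihood is conjugate: the posterior is Gamma(α + ΣXᵢ, β + n).
Batch 1: sum of counts S = 116 over n = 12 weeks.
After batch 1: Gamma(α+S, β+n) = Gamma(1.51+116, 1.35+12) = Gamma(117.51, 13.35).
Batch 2: sum of counts S = 87 over n = 9 weeks.
After batch 2: Gamma(α+S, β+n) = Gamma(117.51+87, 13.35+9) = Gamma(204.51, 22.35).
Var = α/β² = 204.51/22.35² = 0.4094.

0.4094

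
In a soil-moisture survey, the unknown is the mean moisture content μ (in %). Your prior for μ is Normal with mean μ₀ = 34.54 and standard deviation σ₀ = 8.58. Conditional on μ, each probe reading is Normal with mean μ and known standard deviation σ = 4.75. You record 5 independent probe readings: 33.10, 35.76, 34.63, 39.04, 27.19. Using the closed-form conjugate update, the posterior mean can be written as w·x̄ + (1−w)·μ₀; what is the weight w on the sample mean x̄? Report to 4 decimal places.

0.9422

For Normal data with known variance σ², a Normal(μ₀, σ₀²) prior on μ is conjugate. Posterior precision = 1/σ₀² + n/σ²; posterior mean is the precision-weighted average of μ₀ and x̄.
σ₀² = 8.58² = 73.6164, σ² = 4.75² = 22.5625. Prior precision 1/σ₀² = 1/73.6164; data precision n/σ² = 5/22.5625.
w = (n/σ²)/(1/σ₀² + n/σ²) = n·σ₀²/(σ² + n·σ₀²) = 5·73.6164/(22.5625 + 5·73.6164) = 368.082/390.6445 = 0.9422.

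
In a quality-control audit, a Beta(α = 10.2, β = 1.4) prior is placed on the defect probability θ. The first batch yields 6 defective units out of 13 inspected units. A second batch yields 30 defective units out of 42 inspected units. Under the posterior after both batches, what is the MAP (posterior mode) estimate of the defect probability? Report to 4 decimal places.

The Beta prior is conjugate to a Binomial/Bernoulli likelihood; the update adds successes to α and failures to β.
After batch 1: Beta(10.2+6, 1.4+7) = Beta(16.2, 8.4).
After batch 2: Beta(16.2+30, 8.4+12) = Beta(46.2, 20.4).
Mode of Beta(a,b) for a,b>1 is (a−1)/(a+b−2) = 45.2/64.6 = 0.6997.

0.6997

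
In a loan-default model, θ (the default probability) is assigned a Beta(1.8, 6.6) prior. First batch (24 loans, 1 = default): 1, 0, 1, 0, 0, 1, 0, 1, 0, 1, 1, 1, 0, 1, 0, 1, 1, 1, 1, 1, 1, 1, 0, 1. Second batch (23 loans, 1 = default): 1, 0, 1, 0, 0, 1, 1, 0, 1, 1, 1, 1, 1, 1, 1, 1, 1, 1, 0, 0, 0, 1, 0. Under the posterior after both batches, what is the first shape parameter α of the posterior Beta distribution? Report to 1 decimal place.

32.8

The Beta prior is conjugate to a Binomial/Bernoulli likelihood; the update adds successes to α and failures to β.
After batch 1: Beta(1.8+16, 6.6+8) = Beta(17.8, 14.6).
After batch 2: Beta(17.8+15, 14.6+8) = Beta(32.8, 22.6).
Posterior α = 32.8.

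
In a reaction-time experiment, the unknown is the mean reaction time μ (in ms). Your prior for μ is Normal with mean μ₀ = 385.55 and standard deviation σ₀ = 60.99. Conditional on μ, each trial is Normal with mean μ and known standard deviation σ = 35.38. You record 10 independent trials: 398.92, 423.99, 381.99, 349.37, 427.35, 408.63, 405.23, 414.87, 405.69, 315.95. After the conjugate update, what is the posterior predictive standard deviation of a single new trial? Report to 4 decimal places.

37.0519

For Normal data with known variance σ², a Normal(μ₀, σ₀²) prior on μ is conjugate. Posterior precision = 1/σ₀² + n/σ²; posterior mean is the precision-weighted average of μ₀ and x̄.
σ₀² = 60.99² = 3719.7801, σ² = 35.38² = 1251.7444; σ² + n·σ₀² = 1251.7444 + 10·3719.7801 = 38449.5454.
Posterior precision = 1/σ₀² + n/σ² = 1/3719.7801 + 10/1251.7444 = (σ² + n·σ₀²)/(σ₀²σ²) = 38449.5454/(3719.7801·1251.7444); posterior variance σₙ² = σ₀²σ²/(σ² + n·σ₀²) = 3719.7801·1251.7444/38449.5454 = 121.099323.
Predictive variance for one new observation = σₙ² + σ² = 3719.7801·1251.7444/38449.5454 + 1251.7444 = σ²·(σ₀² + 38449.5454)/38449.5454 = 1251.7444·42169.3255/38449.5454 = 1372.843723; SD = √(1251.7444·42169.3255/38449.5454) = 37.0519.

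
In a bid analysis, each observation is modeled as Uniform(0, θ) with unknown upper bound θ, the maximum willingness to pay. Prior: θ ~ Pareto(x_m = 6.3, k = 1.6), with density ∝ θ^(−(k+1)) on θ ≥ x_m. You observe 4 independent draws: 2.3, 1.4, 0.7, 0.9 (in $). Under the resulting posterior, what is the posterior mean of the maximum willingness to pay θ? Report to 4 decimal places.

7.6696

A Pareto(scale x_m, shape k) prior on the upper bound θ of Uniform(0, θ) is conjugate: posterior is Pareto(max(x_m, max xᵢ), k + n).
Sample maximum = 2.3; prior scale x_m = 6.3 → posterior scale = max = 6.3.
Posterior shape = 1.6 + 4 = 5.6.
E[θ|data] = k·x_m/(k−1) = 5.6·6.3/4.6 = 7.6696.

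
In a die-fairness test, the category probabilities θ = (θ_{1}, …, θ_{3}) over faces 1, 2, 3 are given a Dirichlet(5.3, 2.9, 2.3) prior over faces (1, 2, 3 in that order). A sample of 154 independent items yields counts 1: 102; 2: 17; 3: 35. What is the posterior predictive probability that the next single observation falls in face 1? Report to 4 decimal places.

0.6523

The Dirichlet prior is conjugate to the Multinomial likelihood: each posterior αⱼ = prior αⱼ + observed count nⱼ.
Posterior concentration: (107.3, 19.9, 37.3), total = 164.5.
P(next = 1 | data) = α_{1}/Σα = 0.6523.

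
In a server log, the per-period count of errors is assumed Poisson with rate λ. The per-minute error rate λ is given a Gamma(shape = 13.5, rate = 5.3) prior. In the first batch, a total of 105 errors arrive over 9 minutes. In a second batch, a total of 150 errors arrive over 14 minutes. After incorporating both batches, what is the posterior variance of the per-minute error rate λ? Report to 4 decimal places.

With a Gamma(shape α, rate β) prior, the Poisson likelihood is conjugate: the posterior is Gamma(α + ΣXᵢ, β + n).
After batch 1: Gamma(α+S, β+n) = Gamma(13.5+105, 5.3+9) = Gamma(118.5, 14.3).
After batch 2: Gamma(α+S, β+n) = Gamma(118.5+150, 14.3+14) = Gamma(268.5, 28.3).
Var = α/β² = 268.5/28.3² = 0.3353.

0.3353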